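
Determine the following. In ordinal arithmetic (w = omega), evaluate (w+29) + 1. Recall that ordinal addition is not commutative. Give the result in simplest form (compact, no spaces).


Compute (w+29) + 1.
Ordinal + is associative but NOT commutative; for finite n>0, n + w = w but w + n stays w+n.
By associativity: (w+29) + 1 = w + (29+1) = w+30.
Result = w+30

w+30


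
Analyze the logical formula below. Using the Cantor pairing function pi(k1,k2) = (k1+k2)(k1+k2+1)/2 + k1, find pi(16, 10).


k1 + k2 = 26
(k1+k2)(k1+k2+1)/2 = 26 * 27 / 2 = 351
pi = 351 + 16 = 367

367


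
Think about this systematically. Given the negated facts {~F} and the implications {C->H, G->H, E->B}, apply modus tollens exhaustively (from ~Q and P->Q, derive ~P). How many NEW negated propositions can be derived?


Initial negated facts: {~F}
Apply modus tollens to closure:
  (no implication fires)
Final negated: {~F}
New negations: {(none)}
Count = 0

0


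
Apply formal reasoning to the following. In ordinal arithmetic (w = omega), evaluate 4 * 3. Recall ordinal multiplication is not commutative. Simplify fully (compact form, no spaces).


Compute 4 * 3.
Ordinal * is associative and left-distributive over +, but NOT commutative; for finite n>1, n*w = w but w*n stays w*n.
Both finite; ordinal * agrees with natural *: 4 * 3 = 12.
Result = 12

12


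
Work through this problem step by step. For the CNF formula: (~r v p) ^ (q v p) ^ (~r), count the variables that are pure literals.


Check each variable for pure literal status:
p: pure positive
q: pure positive
r: pure negative
Pure literal count = 3

3


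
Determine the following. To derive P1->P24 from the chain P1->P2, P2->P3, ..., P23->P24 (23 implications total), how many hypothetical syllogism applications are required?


With 23 implications in a chain connecting 24 propositions:
P1->P2, P2->P3, ..., P23->P24
Steps needed = (number of implications) - 1 = 23 - 1 = 22

22


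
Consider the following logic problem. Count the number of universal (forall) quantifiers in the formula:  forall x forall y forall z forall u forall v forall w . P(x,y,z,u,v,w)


Quantifier prefix: forall x forall y forall z forall u forall v forall w
Mark each quantifier type:
  U U U U U U
Universal count = 6, Existential count = 0
Asked for universal (forall) quantifiers: 6

6


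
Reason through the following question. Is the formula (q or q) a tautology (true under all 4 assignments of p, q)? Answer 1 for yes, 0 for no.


Check all 4 assignments:
p=0, q=0: 0
p=0, q=1: 1
p=1, q=0: 0
p=1, q=1: 1
Satisfying count = 2/4.
Tautology iff count = 4: no.

0


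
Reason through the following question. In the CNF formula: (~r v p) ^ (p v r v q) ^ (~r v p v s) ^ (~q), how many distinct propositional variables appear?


Identify each variable that appears in the formula.
Variables found: p, q, r, s
Count = 4

4


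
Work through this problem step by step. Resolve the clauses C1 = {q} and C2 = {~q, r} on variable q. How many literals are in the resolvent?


Remove q from C1 and ~q from C2.
C1 remainder: {}
C2 remainder: {r}
Union (resolvent): {r}
Resolvent has 1 literal(s).

1


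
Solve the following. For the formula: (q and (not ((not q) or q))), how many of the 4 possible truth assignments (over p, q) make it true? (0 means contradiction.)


Check all 4 assignments:
p=0, q=0: 0
p=0, q=1: 0
p=1, q=0: 0
p=1, q=1: 0
Count of True = 0

0


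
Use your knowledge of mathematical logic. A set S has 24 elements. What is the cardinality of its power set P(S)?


The power set of a set with n elements has 2^n elements.
|P(S)| = 2^24 = 16777216

16777216


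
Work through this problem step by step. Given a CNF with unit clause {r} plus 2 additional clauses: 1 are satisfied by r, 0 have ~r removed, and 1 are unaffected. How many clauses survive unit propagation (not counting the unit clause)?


Satisfied (removed): 1
Shortened (remain): 0
Unchanged (remain): 1
Remaining = 0 + 1 = 1

1


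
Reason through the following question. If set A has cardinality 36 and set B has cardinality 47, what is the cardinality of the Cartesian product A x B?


The Cartesian product A x B contains all ordered pairs (a, b).
|A x B| = |A| * |B| = 36 * 47 = 1692

1692


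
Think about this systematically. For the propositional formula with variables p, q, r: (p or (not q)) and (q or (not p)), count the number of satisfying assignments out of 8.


Evaluate all 8 assignments for p, q, r:
p=0, q=0, r=0: 1
p=0, q=0, r=1: 1
p=0, q=1, r=0: 0
p=0, q=1, r=1: 0
p=1, q=0, r=0: 0
p=1, q=0, r=1: 0
p=1, q=1, r=0: 1
p=1, q=1, r=1: 1
Satisfying count = 4

4


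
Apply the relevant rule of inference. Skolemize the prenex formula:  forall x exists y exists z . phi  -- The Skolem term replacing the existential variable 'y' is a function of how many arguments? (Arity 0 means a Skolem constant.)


Quantifier prefix: forall x exists y exists z
'y' is existentially quantified at position 2.
Universal variables preceding it: x
Skolem function arity = 1

1


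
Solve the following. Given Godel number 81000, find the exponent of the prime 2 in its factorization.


Factorize 81000 by dividing by 2 repeatedly.
Division steps: 2 divides 81000 exactly 3 time(s).
Exponent of 2 = 3

3


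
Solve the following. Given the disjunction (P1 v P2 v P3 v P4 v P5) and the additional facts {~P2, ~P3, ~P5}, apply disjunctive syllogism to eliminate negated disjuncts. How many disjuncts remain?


Original disjuncts (5): P1, P2, P3, P4, P5
Negated (eliminate): ~P2, ~P3, ~P5
Remaining disjuncts: P1, P4
Count = 5 - 3 = 2

2


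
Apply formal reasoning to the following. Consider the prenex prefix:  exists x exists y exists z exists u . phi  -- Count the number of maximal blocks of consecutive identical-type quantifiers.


Quantifier-type sequence: E E E E  (A=forall, E=exists)
Group into maximal same-type runs:
  Ex4
Number of blocks = 1

1


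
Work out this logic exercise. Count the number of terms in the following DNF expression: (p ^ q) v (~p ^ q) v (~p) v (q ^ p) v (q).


A DNF formula is a disjunction of terms (conjunctions).
Terms are separated by v.
Counting the disjuncts: 5 terms.

5


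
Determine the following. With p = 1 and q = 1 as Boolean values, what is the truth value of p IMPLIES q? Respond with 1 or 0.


p = 1, q = 1
Operation: p IMPLIES q
Evaluate: 1 IMPLIES 1 = 1

1


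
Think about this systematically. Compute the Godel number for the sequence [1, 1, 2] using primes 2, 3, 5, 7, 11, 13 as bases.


Encode each element as an exponent of the corresponding prime:
  2^1 = 2
  3^1 = 3
  5^2 = 25
Product = 2 * 3 * 25 = 150

150


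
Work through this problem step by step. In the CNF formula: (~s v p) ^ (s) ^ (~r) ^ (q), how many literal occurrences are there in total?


Counting literals in each clause:
Clause 1: 2 literal(s)
Clause 2: 1 literal(s)
Clause 3: 1 literal(s)
Clause 4: 1 literal(s)
Total = 5

5


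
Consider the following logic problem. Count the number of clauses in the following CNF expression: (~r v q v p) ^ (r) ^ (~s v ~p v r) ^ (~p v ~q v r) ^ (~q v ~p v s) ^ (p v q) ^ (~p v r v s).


A CNF formula is a conjunction of clauses.
Clauses are separated by ^.
Counting the conjuncts: 7 clauses.

7


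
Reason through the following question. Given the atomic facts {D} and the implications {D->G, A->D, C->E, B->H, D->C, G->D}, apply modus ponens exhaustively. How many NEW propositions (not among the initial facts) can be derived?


Initial facts: {D}
Apply modus ponens to closure:
  D and D->G  =>  G
  D and D->C  =>  C
  C and C->E  =>  E
Final known: {C, D, E, G}
New propositions: {C, E, G}
Count = 3

3


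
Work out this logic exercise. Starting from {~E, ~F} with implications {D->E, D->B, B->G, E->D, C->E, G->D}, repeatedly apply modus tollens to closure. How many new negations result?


Initial negated facts: {~E, ~F}
Apply modus tollens to closure:
  ~E and D->E  =>  ~D
  ~E and C->E  =>  ~C
  ~D and G->D  =>  ~G
  ~G and B->G  =>  ~B
Final negated: {~B, ~C, ~D, ~E, ~F, ~G}
New negations: {~B, ~C, ~D, ~G}
Count = 4

4


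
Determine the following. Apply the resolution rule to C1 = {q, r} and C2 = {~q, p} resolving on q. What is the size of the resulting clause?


Remove q from C1 and ~q from C2.
C1 remainder: {r}
C2 remainder: {p}
Union (resolvent): {p, r}
Resolvent has 2 literal(s).

2


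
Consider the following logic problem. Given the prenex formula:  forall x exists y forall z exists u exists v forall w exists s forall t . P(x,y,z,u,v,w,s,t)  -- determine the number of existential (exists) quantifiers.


Quantifier prefix: forall x exists y forall z exists u exists v forall w exists s forall t
Mark each quantifier type:
  U E U E E U E U
Universal count = 4, Existential count = 4
Asked for existential (exists) quantifiers: 4

4


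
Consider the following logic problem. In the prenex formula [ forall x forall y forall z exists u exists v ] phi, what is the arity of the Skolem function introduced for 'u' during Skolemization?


Quantifier prefix: forall x forall y forall z exists u exists v
'u' is existentially quantified at position 4.
Universal variables preceding it: x, y, z
Skolem function arity = 3

3


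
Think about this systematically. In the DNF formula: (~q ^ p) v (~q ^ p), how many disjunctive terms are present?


A DNF formula is a disjunction of terms (conjunctions).
Terms are separated by v.
Counting the disjuncts: 2 terms.

2


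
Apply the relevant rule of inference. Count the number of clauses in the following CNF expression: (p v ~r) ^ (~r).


A CNF formula is a conjunction of clauses.
Clauses are separated by ^.
Counting the conjuncts: 2 clauses.

2


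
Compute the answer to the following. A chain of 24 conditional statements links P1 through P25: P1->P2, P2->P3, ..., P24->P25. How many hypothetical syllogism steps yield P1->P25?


With 24 implications in a chain connecting 25 propositions:
P1->P2, P2->P3, ..., P24->P25
Steps needed = (number of implications) - 1 = 24 - 1 = 23

23


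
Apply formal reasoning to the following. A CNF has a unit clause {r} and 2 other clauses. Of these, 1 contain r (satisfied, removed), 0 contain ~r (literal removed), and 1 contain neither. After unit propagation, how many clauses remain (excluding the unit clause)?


Satisfied (removed): 1
Shortened (remain): 0
Unchanged (remain): 1
Remaining = 0 + 1 = 1

1


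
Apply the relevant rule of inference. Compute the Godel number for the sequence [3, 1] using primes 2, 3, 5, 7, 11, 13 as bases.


Encode each element as an exponent of the corresponding prime:
  2^3 = 8
  3^1 = 3
Product = 8 * 3 = 24

24


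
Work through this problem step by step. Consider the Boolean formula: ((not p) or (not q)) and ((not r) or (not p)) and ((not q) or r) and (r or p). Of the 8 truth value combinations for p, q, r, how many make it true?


Evaluate all 8 assignments for p, q, r:
p=0, q=0, r=0: 0
p=0, q=0, r=1: 1
p=0, q=1, r=0: 0
p=0, q=1, r=1: 1
p=1, q=0, r=0: 1
p=1, q=0, r=1: 0
p=1, q=1, r=0: 0
p=1, q=1, r=1: 0
Satisfying count = 3

3


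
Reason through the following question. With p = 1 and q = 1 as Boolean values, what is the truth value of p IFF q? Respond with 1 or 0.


p = 1, q = 1
Operation: p IFF q
Evaluate: 1 IFF 1 = 1

1


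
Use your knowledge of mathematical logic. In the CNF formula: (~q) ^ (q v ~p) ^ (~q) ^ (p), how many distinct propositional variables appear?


Identify each variable that appears in the formula.
Variables found: p, q
Count = 2

2


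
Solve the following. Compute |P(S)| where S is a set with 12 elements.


The power set of a set with n elements has 2^n elements.
|P(S)| = 2^12 = 4096

4096


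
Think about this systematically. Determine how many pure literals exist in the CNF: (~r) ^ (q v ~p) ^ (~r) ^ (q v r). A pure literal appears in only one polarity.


Check each variable for pure literal status:
p: pure negative
q: pure positive
r: mixed (not pure)
Pure literal count = 2

2


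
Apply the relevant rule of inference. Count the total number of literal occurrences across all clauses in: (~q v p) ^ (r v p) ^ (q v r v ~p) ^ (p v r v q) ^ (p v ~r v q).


Counting literals in each clause:
Clause 1: 2 literal(s)
Clause 2: 2 literal(s)
Clause 3: 3 literal(s)
Clause 4: 3 literal(s)
Clause 5: 3 literal(s)
Total = 13

13


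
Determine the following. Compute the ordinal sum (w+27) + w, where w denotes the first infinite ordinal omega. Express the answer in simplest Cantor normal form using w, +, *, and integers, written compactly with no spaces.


Compute (w+27) + w.
Ordinal + is associative but NOT commutative; for finite n>0, n + w = w but w + n stays w+n.
(w+27) + w = w + (27+w) = w + w = w*2 (the finite tail 27 is absorbed by the right w).
Result = w*2

w*2


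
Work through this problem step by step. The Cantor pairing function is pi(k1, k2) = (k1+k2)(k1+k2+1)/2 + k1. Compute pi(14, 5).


k1 + k2 = 19
(k1+k2)(k1+k2+1)/2 = 19 * 20 / 2 = 190
pi = 190 + 14 = 204

204


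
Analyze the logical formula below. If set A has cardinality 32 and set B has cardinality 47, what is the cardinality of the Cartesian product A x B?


The Cartesian product A x B contains all ordered pairs (a, b).
|A x B| = |A| * |B| = 32 * 47 = 1504

1504


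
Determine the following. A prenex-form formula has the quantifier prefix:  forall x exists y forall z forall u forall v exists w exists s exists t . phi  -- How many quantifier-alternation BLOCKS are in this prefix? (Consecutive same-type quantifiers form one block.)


Quantifier-type sequence: A E A A A E E E  (A=forall, E=exists)
Group into maximal same-type runs:
  Ax1 | Ex1 | Ax3 | Ex3
Number of blocks = 4

4


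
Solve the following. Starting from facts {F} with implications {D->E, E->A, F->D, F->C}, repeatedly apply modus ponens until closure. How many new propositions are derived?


Initial facts: {F}
Apply modus ponens to closure:
  F and F->D  =>  D
  F and F->C  =>  C
  D and D->E  =>  E
  E and E->A  =>  A
Final known: {A, C, D, E, F}
New propositions: {A, C, D, E}
Count = 4

4


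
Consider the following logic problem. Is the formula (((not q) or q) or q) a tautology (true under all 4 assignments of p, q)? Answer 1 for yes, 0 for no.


Check all 4 assignments:
p=0, q=0: 1
p=0, q=1: 1
p=1, q=0: 1
p=1, q=1: 1
Satisfying count = 4/4.
Tautology iff count = 4: yes.

1


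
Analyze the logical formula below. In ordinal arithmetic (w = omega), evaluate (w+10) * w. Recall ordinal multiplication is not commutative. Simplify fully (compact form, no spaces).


Compute (w+10) * w.
Ordinal * is associative and left-distributive over +, but NOT commutative; for finite n>1, n*w = w but w*n stays w*n.
(w+10) * w = sup{(w+10)*k : k<w} = sup{w*k+10} = w^2 (the +10 tail is absorbed in the limit).
Result = w^2

w^2


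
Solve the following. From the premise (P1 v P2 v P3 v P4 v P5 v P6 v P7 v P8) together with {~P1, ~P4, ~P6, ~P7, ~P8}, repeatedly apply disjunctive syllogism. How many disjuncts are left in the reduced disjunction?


Original disjuncts (8): P1, P2, P3, P4, P5, P6, P7, P8
Negated (eliminate): ~P1, ~P4, ~P6, ~P7, ~P8
Remaining disjuncts: P2, P3, P5
Count = 8 - 5 = 3

3


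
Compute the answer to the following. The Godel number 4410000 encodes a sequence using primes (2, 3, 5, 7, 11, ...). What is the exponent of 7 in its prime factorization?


Factorize 4410000 by dividing by 7 repeatedly.
Division steps: 7 divides 4410000 exactly 2 time(s).
Exponent of 7 = 2

2


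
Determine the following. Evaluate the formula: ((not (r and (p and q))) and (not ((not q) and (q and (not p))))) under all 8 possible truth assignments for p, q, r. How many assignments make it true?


Check all 8 assignments:
p=0, q=0, r=0: 1
p=0, q=0, r=1: 1
p=0, q=1, r=0: 1
p=0, q=1, r=1: 1
p=1, q=0, r=0: 1
p=1, q=0, r=1: 1
p=1, q=1, r=0: 1
p=1, q=1, r=1: 0
Count of True = 7

7


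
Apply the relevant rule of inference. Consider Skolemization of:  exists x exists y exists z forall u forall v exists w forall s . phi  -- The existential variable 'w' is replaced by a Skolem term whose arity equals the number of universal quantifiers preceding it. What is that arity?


Quantifier prefix: exists x exists y exists z forall u forall v exists w forall s
'w' is existentially quantified at position 6.
Universal variables preceding it: u, v
Skolem function arity = 2

2


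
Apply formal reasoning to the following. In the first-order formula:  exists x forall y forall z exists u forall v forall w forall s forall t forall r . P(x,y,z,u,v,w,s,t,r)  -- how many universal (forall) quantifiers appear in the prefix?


Quantifier prefix: exists x forall y forall z exists u forall v forall w forall s forall t forall r
Mark each quantifier type:
  E U U E U U U U U
Universal count = 7, Existential count = 2
Asked for universal (forall) quantifiers: 7

7


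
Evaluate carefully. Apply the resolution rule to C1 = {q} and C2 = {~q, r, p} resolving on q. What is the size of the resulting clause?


Remove q from C1 and ~q from C2.
C1 remainder: {}
C2 remainder: {r, p}
Union (resolvent): {p, r}
Resolvent has 2 literal(s).

2


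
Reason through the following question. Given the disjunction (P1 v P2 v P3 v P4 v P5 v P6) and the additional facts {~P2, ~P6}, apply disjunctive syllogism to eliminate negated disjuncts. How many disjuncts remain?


Original disjuncts (6): P1, P2, P3, P4, P5, P6
Negated (eliminate): ~P2, ~P6
Remaining disjuncts: P1, P3, P4, P5
Count = 6 - 2 = 4

4


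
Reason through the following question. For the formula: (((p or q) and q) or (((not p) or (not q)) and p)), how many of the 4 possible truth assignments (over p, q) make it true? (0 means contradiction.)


Check all 4 assignments:
p=0, q=0: 0
p=0, q=1: 1
p=1, q=0: 1
p=1, q=1: 1
Count of True = 3

3


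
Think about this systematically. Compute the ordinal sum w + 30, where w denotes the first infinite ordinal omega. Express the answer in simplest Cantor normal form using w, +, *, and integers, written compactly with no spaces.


Compute w + 30.
Ordinal + is associative but NOT commutative; for finite n>0, n + w = w but w + n stays w+n.
w + 30 is already in normal form (a successor ordinal beyond w).
Result = w+30

w+30


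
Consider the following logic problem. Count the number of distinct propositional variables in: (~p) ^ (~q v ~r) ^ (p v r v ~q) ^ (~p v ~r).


Identify each variable that appears in the formula.
Variables found: p, q, r
Count = 3

3


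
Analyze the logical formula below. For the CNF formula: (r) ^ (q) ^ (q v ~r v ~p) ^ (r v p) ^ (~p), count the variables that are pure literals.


Check each variable for pure literal status:
p: mixed (not pure)
q: pure positive
r: mixed (not pure)
Pure literal count = 1

1


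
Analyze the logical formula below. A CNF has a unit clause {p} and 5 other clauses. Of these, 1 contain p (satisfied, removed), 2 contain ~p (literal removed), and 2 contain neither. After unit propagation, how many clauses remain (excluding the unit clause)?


Satisfied (removed): 1
Shortened (remain): 2
Unchanged (remain): 2
Remaining = 2 + 2 = 4

4


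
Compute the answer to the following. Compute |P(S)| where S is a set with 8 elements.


The power set of a set with n elements has 2^n elements.
|P(S)| = 2^8 = 256

256


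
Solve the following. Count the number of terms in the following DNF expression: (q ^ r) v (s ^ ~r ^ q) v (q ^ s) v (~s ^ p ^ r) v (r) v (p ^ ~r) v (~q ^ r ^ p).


A DNF formula is a disjunction of terms (conjunctions).
Terms are separated by v.
Counting the disjuncts: 7 terms.

7


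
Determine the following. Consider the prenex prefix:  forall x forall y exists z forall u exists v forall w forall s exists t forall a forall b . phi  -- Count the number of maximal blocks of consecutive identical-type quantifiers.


Quantifier-type sequence: A A E A E A A E A A  (A=forall, E=exists)
Group into maximal same-type runs:
  Ax2 | Ex1 | Ax1 | Ex1 | Ax2 | Ex1 | Ax2
Number of blocks = 7

7


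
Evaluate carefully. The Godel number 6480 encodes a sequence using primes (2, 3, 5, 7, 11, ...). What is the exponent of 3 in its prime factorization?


Factorize 6480 by dividing by 3 repeatedly.
Division steps: 3 divides 6480 exactly 4 time(s).
Exponent of 3 = 4

4


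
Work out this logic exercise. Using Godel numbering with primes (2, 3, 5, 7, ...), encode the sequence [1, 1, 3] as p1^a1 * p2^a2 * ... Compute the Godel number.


Encode each element as an exponent of the corresponding prime:
  2^1 = 2
  3^1 = 3
  5^3 = 125
Product = 2 * 3 * 125 = 750

750


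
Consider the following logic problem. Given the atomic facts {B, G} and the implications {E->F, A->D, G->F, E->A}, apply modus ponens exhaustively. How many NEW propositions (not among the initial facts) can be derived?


Initial facts: {B, G}
Apply modus ponens to closure:
  G and G->F  =>  F
Final known: {B, F, G}
New propositions: {F}
Count = 1

1


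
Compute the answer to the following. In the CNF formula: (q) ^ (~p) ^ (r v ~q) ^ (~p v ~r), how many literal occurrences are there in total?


Counting literals in each clause:
Clause 1: 1 literal(s)
Clause 2: 1 literal(s)
Clause 3: 2 literal(s)
Clause 4: 2 literal(s)
Total = 6

6


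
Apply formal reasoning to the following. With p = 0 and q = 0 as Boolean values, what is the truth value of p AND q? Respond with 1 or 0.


p = 0, q = 0
Operation: p AND q
Evaluate: 0 AND 0 = 0

0


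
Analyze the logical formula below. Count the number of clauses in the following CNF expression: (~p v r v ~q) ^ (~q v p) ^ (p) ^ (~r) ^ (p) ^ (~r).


A CNF formula is a conjunction of clauses.
Clauses are separated by ^.
Counting the conjuncts: 6 clauses.

6


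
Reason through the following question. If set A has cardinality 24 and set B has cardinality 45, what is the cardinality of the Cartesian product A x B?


The Cartesian product A x B contains all ordered pairs (a, b).
|A x B| = |A| * |B| = 24 * 45 = 1080

1080


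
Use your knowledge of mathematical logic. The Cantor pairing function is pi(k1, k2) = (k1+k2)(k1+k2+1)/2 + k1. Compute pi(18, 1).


k1 + k2 = 19
(k1+k2)(k1+k2+1)/2 = 19 * 20 / 2 = 190
pi = 190 + 18 = 208

208


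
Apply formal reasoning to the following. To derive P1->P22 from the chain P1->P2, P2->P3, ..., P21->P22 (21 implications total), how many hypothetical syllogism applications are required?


With 21 implications in a chain connecting 22 propositions:
P1->P2, P2->P3, ..., P21->P22
Steps needed = (number of implications) - 1 = 21 - 1 = 20

20


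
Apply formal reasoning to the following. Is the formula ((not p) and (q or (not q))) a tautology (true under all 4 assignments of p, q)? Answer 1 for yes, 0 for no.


Check all 4 assignments:
p=0, q=0: 1
p=0, q=1: 1
p=1, q=0: 0
p=1, q=1: 0
Satisfying count = 2/4.
Tautology iff count = 4: no.

0


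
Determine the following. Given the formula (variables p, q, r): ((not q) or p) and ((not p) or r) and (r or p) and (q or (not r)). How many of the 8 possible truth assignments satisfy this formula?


Evaluate all 8 assignments for p, q, r:
p=0, q=0, r=0: 0
p=0, q=0, r=1: 0
p=0, q=1, r=0: 0
p=0, q=1, r=1: 0
p=1, q=0, r=0: 0
p=1, q=0, r=1: 0
p=1, q=1, r=0: 0
p=1, q=1, r=1: 1
Satisfying count = 1

1


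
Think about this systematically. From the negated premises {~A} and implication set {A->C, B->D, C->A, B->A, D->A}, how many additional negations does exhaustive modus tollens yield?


Initial negated facts: {~A}
Apply modus tollens to closure:
  ~A and C->A  =>  ~C
  ~A and B->A  =>  ~B
  ~A and D->A  =>  ~D
Final negated: {~A, ~B, ~C, ~D}
New negations: {~B, ~C, ~D}
Count = 3

3


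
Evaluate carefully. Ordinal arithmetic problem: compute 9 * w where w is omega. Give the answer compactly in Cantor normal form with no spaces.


Compute 9 * w.
Ordinal * is associative and left-distributive over +, but NOT commutative; for finite n>1, n*w = w but w*n stays w*n.
For finite n>0, n * w = sup{n*k : k<w} = w. So 9 * w = w.
Result = w

w


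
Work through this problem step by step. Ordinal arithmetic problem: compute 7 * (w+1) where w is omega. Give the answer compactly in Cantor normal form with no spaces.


Compute 7 * (w+1).
Ordinal * is associative and left-distributive over +, but NOT commutative; for finite n>1, n*w = w but w*n stays w*n.
By left-distributivity: 7 * (w+1) = 7*w + 7*1 = w + 7 = w+7.
Result = w+7

w+7


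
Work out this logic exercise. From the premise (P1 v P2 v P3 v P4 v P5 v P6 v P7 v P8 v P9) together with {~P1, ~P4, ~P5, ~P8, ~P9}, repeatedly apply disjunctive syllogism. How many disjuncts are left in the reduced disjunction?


Original disjuncts (9): P1, P2, P3, P4, P5, P6, P7, P8, P9
Negated (eliminate): ~P1, ~P4, ~P5, ~P8, ~P9
Remaining disjuncts: P2, P3, P6, P7
Count = 9 - 5 = 4

4


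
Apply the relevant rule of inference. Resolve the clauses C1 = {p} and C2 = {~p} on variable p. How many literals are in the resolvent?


Remove p from C1 and ~p from C2.
C1 remainder: {}
C2 remainder: {}
Union (resolvent): {} (empty clause)
Resolvent has 0 literal(s).

0


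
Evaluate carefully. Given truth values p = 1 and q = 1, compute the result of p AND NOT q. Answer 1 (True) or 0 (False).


p = 1, q = 1
Operation: p AND NOT q
Evaluate: 1 AND NOT 1 = 0

0


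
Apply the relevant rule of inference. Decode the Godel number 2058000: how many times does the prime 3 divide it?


Factorize 2058000 by dividing by 3 repeatedly.
Division steps: 3 divides 2058000 exactly 1 time(s).
Exponent of 3 = 1

1


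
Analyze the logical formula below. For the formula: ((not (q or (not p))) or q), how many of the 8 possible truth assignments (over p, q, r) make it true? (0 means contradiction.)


Check all 8 assignments:
p=0, q=0, r=0: 0
p=0, q=0, r=1: 0
p=0, q=1, r=0: 1
p=0, q=1, r=1: 1
p=1, q=0, r=0: 1
p=1, q=0, r=1: 1
p=1, q=1, r=0: 1
p=1, q=1, r=1: 1
Count of True = 6

6


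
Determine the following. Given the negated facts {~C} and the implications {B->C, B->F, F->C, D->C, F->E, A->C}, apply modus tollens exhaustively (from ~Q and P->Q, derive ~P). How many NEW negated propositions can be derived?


Initial negated facts: {~C}
Apply modus tollens to closure:
  ~C and B->C  =>  ~B
  ~C and F->C  =>  ~F
  ~C and D->C  =>  ~D
  ~C and A->C  =>  ~A
Final negated: {~A, ~B, ~C, ~D, ~F}
New negations: {~A, ~B, ~D, ~F}
Count = 4

4


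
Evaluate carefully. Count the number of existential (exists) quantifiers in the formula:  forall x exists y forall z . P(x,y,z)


Quantifier prefix: forall x exists y forall z
Mark each quantifier type:
  U E U
Universal count = 2, Existential count = 1
Asked for existential (exists) quantifiers: 1

1


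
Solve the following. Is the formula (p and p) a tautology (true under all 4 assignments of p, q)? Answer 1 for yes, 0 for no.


Check all 4 assignments:
p=0, q=0: 0
p=0, q=1: 0
p=1, q=0: 1
p=1, q=1: 1
Satisfying count = 2/4.
Tautology iff count = 4: no.

0


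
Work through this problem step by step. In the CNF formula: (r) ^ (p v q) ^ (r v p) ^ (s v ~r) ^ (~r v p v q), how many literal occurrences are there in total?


Counting literals in each clause:
Clause 1: 1 literal(s)
Clause 2: 2 literal(s)
Clause 3: 2 literal(s)
Clause 4: 2 literal(s)
Clause 5: 3 literal(s)
Total = 10

10


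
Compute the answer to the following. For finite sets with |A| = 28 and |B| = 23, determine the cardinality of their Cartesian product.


The Cartesian product A x B contains all ordered pairs (a, b).
|A x B| = |A| * |B| = 28 * 23 = 644

644


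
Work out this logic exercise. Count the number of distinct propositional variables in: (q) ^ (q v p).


Identify each variable that appears in the formula.
Variables found: p, q
Count = 2

2


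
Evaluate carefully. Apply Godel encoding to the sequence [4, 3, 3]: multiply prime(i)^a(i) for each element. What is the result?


Encode each element as an exponent of the corresponding prime:
  2^4 = 16
  3^3 = 27
  5^3 = 125
Product = 16 * 27 * 125 = 54000

54000


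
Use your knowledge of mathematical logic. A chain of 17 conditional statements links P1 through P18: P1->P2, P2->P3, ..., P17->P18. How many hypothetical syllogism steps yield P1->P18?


With 17 implications in a chain connecting 18 propositions:
P1->P2, P2->P3, ..., P17->P18
Steps needed = (number of implications) - 1 = 17 - 1 = 16

16


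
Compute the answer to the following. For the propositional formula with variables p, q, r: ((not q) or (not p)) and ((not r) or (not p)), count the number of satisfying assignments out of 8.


Evaluate all 8 assignments for p, q, r:
p=0, q=0, r=0: 1
p=0, q=0, r=1: 1
p=0, q=1, r=0: 1
p=0, q=1, r=1: 1
p=1, q=0, r=0: 1
p=1, q=0, r=1: 0
p=1, q=1, r=0: 0
p=1, q=1, r=1: 0
Satisfying count = 5

5


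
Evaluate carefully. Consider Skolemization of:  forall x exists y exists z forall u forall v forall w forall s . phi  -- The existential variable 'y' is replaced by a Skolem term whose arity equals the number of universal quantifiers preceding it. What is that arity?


Quantifier prefix: forall x exists y exists z forall u forall v forall w forall s
'y' is existentially quantified at position 2.
Universal variables preceding it: x
Skolem function arity = 1

1


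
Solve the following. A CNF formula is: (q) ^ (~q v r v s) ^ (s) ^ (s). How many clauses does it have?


A CNF formula is a conjunction of clauses.
Clauses are separated by ^.
Counting the conjuncts: 4 clauses.

4


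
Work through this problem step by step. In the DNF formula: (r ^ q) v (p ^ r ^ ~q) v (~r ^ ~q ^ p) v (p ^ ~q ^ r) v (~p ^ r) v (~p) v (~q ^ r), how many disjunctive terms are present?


A DNF formula is a disjunction of terms (conjunctions).
Terms are separated by v.
Counting the disjuncts: 7 terms.

7


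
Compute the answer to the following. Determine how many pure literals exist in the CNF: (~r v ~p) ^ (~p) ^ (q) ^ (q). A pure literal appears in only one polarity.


Check each variable for pure literal status:
p: pure negative
q: pure positive
r: pure negative
Pure literal count = 3

3


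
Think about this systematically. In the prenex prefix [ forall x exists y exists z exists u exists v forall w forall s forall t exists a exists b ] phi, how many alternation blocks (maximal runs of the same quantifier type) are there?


Quantifier-type sequence: A E E E E A A A E E  (A=forall, E=exists)
Group into maximal same-type runs:
  Ax1 | Ex4 | Ax3 | Ex2
Number of blocks = 4

4


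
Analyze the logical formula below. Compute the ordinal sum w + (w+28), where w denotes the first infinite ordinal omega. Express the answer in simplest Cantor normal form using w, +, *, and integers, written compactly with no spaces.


Compute w + (w+28).
Ordinal + is associative but NOT commutative; for finite n>0, n + w = w but w + n stays w+n.
w + (w+28) = (w+w) + 28 = w*2+28.
Result = w*2+28

w*2+28


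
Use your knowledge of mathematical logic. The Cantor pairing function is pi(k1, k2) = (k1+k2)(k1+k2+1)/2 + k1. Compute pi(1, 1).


k1 + k2 = 2
(k1+k2)(k1+k2+1)/2 = 2 * 3 / 2 = 3
pi = 3 + 1 = 4

4


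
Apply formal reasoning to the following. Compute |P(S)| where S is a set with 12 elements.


The power set of a set with n elements has 2^n elements.
|P(S)| = 2^12 = 4096

4096


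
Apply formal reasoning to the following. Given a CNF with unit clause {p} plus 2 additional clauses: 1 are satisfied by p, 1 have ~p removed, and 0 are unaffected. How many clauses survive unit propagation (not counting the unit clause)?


Satisfied (removed): 1
Shortened (remain): 1
Unchanged (remain): 0
Remaining = 1 + 0 = 1

1


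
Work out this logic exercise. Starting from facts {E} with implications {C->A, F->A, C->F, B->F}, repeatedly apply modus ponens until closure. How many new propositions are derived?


Initial facts: {E}
Apply modus ponens to closure:
  (no implication fires)
Final known: {E}
New propositions: {(none)}
Count = 0

0


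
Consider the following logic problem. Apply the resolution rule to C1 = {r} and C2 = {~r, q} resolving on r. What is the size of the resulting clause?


Remove r from C1 and ~r from C2.
C1 remainder: {}
C2 remainder: {q}
Union (resolvent): {q}
Resolvent has 1 literal(s).

1


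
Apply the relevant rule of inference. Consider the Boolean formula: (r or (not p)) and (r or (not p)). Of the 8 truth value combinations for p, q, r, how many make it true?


Evaluate all 8 assignments for p, q, r:
p=0, q=0, r=0: 1
p=0, q=0, r=1: 1
p=0, q=1, r=0: 1
p=0, q=1, r=1: 1
p=1, q=0, r=0: 0
p=1, q=0, r=1: 1
p=1, q=1, r=0: 0
p=1, q=1, r=1: 1
Satisfying count = 6

6


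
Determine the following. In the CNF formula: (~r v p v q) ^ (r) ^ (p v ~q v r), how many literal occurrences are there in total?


Counting literals in each clause:
Clause 1: 3 literal(s)
Clause 2: 1 literal(s)
Clause 3: 3 literal(s)
Total = 7

7


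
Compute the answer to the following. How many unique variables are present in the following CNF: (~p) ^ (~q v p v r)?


Identify each variable that appears in the formula.
Variables found: p, q, r
Count = 3

3


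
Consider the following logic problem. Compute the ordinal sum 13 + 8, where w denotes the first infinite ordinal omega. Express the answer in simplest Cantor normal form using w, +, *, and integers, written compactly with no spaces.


Compute 13 + 8.
Ordinal + is associative but NOT commutative; for finite n>0, n + w = w but w + n stays w+n.
Both operands finite; ordinal + agrees with natural +: 13 + 8 = 21.
Result = 21

21


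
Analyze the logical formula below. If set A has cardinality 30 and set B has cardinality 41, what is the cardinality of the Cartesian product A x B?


The Cartesian product A x B contains all ordered pairs (a, b).
|A x B| = |A| * |B| = 30 * 41 = 1230

1230


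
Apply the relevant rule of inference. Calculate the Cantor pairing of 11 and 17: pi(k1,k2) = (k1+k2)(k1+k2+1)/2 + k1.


k1 + k2 = 28
(k1+k2)(k1+k2+1)/2 = 28 * 29 / 2 = 406
pi = 406 + 11 = 417

417


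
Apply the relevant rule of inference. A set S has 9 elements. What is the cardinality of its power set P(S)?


The power set of a set with n elements has 2^n elements.
|P(S)| = 2^9 = 512

512


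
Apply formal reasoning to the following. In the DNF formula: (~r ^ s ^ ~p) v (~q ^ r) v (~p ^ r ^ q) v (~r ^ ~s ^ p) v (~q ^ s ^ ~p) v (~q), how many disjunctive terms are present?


A DNF formula is a disjunction of terms (conjunctions).
Terms are separated by v.
Counting the disjuncts: 6 terms.

6


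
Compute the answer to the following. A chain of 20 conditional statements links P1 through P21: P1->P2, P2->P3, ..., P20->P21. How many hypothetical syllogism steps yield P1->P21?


With 20 implications in a chain connecting 21 propositions:
P1->P2, P2->P3, ..., P20->P21
Steps needed = (number of implications) - 1 = 20 - 1 = 19

19


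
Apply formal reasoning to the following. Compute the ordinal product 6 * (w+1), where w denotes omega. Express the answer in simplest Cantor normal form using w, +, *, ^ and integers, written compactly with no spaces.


Compute 6 * (w+1).
Ordinal * is associative and left-distributive over +, but NOT commutative; for finite n>1, n*w = w but w*n stays w*n.
By left-distributivity: 6 * (w+1) = 6*w + 6*1 = w + 6 = w+6.
Result = w+6

w+6


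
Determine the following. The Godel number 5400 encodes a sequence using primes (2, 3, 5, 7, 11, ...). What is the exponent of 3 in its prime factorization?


Factorize 5400 by dividing by 3 repeatedly.
Division steps: 3 divides 5400 exactly 3 time(s).
Exponent of 3 = 3

3


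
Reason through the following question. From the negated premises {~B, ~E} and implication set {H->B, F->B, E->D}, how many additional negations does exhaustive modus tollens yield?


Initial negated facts: {~B, ~E}
Apply modus tollens to closure:
  ~B and H->B  =>  ~H
  ~B and F->B  =>  ~F
Final negated: {~B, ~E, ~F, ~H}
New negations: {~F, ~H}
Count = 2

2


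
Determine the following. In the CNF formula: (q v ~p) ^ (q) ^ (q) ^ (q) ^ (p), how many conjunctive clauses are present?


A CNF formula is a conjunction of clauses.
Clauses are separated by ^.
Counting the conjuncts: 5 clauses.

5


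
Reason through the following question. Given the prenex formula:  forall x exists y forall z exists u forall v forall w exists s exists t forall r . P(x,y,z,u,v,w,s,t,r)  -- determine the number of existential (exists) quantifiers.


Quantifier prefix: forall x exists y forall z exists u forall v forall w exists s exists t forall r
Mark each quantifier type:
  U E U E U U E E U
Universal count = 5, Existential count = 4
Asked for existential (exists) quantifiers: 4

4


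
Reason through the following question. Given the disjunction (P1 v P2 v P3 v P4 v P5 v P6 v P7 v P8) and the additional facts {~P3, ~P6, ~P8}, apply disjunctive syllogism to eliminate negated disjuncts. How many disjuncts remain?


Original disjuncts (8): P1, P2, P3, P4, P5, P6, P7, P8
Negated (eliminate): ~P3, ~P6, ~P8
Remaining disjuncts: P1, P2, P4, P5, P7
Count = 8 - 3 = 5

5


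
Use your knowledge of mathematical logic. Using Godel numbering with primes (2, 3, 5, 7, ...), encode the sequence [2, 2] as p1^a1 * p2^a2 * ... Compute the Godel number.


Encode each element as an exponent of the corresponding prime:
  2^2 = 4
  3^2 = 9
Product = 4 * 9 = 36

36


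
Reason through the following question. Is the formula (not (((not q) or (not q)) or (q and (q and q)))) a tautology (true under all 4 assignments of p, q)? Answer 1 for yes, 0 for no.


Check all 4 assignments:
p=0, q=0: 0
p=0, q=1: 0
p=1, q=0: 0
p=1, q=1: 0
Satisfying count = 0/4.
Tautology iff count = 4: no.

0


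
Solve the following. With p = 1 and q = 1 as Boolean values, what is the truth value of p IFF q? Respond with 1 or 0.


p = 1, q = 1
Operation: p IFF q
Evaluate: 1 IFF 1 = 1

1


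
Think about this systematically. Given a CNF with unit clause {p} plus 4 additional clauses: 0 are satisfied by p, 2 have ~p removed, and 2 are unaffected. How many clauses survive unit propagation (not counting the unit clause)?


Satisfied (removed): 0
Shortened (remain): 2
Unchanged (remain): 2
Remaining = 2 + 2 = 4

4


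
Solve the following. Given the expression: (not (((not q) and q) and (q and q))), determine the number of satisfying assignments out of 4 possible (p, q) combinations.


Check all 4 assignments:
p=0, q=0: 1
p=0, q=1: 1
p=1, q=0: 1
p=1, q=1: 1
Count of True = 4

4


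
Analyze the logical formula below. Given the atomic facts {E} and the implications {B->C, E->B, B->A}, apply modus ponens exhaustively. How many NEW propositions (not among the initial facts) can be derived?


Initial facts: {E}
Apply modus ponens to closure:
  E and E->B  =>  B
  B and B->A  =>  A
  B and B->C  =>  C
Final known: {A, B, C, E}
New propositions: {A, B, C}
Count = 3

3


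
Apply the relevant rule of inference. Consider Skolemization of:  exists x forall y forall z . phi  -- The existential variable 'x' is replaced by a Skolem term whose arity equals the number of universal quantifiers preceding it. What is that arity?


Quantifier prefix: exists x forall y forall z
'x' is existentially quantified at position 1.
No universal quantifiers precede it.
Skolem function arity = 0 (a Skolem constant)

0


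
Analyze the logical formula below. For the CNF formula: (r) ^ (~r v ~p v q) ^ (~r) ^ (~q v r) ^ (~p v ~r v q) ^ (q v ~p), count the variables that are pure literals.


Check each variable for pure literal status:
p: pure negative
q: mixed (not pure)
r: mixed (not pure)
Pure literal count = 1

1


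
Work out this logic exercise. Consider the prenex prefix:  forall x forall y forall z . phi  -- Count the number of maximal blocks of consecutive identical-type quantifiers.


Quantifier-type sequence: A A A  (A=forall, E=exists)
Group into maximal same-type runs:
  Ax3
Number of blocks = 1

1
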